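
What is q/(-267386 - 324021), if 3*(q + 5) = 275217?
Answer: -91734/591407 ≈ -0.15511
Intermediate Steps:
q = 91734 (q = -5 + (⅓)*275217 = -5 + 91739 = 91734)
q/(-267386 - 324021) = 91734/(-267386 - 324021) = 91734/(-591407) = 91734*(-1/591407) = -91734/591407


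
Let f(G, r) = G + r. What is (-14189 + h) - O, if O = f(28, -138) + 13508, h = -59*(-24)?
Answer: -26171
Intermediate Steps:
h = 1416
O = 13398 (O = (28 - 138) + 13508 = -110 + 13508 = 13398)
(-14189 + h) - O = (-14189 + 1416) - 1*13398 = -12773 - 13398 = -26171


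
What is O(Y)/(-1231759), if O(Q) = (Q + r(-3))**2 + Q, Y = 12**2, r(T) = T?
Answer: -20025/1231759 ≈ -0.016257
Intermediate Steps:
Y = 144
O(Q) = Q + (-3 + Q)**2 (O(Q) = (Q - 3)**2 + Q = (-3 + Q)**2 + Q = Q + (-3 + Q)**2)
O(Y)/(-1231759) = (144 + (-3 + 144)**2)/(-1231759) = (144 + 141**2)*(-1/1231759) = (144 + 19881)*(-1/1231759) = 20025*(-1/1231759) = -20025/1231759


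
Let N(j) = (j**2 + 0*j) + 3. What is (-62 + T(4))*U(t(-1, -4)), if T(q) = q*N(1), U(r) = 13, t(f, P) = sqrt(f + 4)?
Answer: -598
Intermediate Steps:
N(j) = 3 + j**2 (N(j) = (j**2 + 0) + 3 = j**2 + 3 = 3 + j**2)
t(f, P) = sqrt(4 + f)
T(q) = 4*q (T(q) = q*(3 + 1**2) = q*(3 + 1) = q*4 = 4*q)
(-62 + T(4))*U(t(-1, -4)) = (-62 + 4*4)*13 = (-62 + 16)*13 = -46*13 = -598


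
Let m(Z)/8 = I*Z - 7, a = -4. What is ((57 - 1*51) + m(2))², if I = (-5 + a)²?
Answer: 1552516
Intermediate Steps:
I = 81 (I = (-5 - 4)² = (-9)² = 81)
m(Z) = -56 + 648*Z (m(Z) = 8*(81*Z - 7) = 8*(-7 + 81*Z) = -56 + 648*Z)
((57 - 1*51) + m(2))² = ((57 - 1*51) + (-56 + 648*2))² = ((57 - 51) + (-56 + 1296))² = (6 + 1240)² = 1246² = 1552516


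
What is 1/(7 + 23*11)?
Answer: 1/260 ≈ 0.0038462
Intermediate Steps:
1/(7 + 23*11) = 1/(7 + 253) = 1/260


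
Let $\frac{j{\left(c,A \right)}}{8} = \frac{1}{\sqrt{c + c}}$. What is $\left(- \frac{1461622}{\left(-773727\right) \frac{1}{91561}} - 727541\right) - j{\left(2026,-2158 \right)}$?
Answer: $- \frac{429090543365}{773727} - \frac{4 \sqrt{1013}}{1013} \approx -5.5458 \cdot 10^{5}$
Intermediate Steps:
$j{\left(c,A \right)} = \frac{4 \sqrt{2}}{\sqrt{c}}$ ($j{\left(c,A \right)} = \frac{8}{\sqrt{c + c}} = \frac{8}{\sqrt{2 c}} = \frac{8}{\sqrt{2} \sqrt{c}} = 8 \frac{\sqrt{2}}{2 \sqrt{c}} = \frac{4 \sqrt{2}}{\sqrt{c}}$)
$\left(- \frac{1461622}{\left(-773727\right) \frac{1}{91561}} - 727541\right) - j{\left(2026,-2158 \right)} = \left(- \frac{1461622}{\left(-773727\right) \frac{1}{91561}} - 727541\right) - \frac{4 \sqrt{2}}{\sqrt{2026}} = \left(- \frac{1461622}{\left(-773727\right) \frac{1}{91561}} - 727541\right) - 4 \sqrt{2} \frac{\sqrt{2026}}{2026} = \left(- \frac{1461622}{- \frac{773727}{91561}} - 727541\right) - \frac{4 \sqrt{1013}}{1013} = \left(\left(-1461622\right) \left(- \frac{91561}{773727}\right) - 727541\right) - \frac{4 \sqrt{1013}}{1013} = \left(\frac{133827571942}{773727} - 727541\right) - \frac{4 \sqrt{1013}}{1013} = - \frac{429090543365}{773727} - \frac{4 \sqrt{1013}}{1013}$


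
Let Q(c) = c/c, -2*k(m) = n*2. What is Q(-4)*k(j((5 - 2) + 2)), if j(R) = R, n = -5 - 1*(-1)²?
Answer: 6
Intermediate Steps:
n = -6 (n = -5 - 1*1 = -5 - 1 = -6)
k(m) = 6 (k(m) = -(-3)*2 = -½*(-12) = 6)
Q(c) = 1
Q(-4)*k(j((5 - 2) + 2)) = 1*6 = 6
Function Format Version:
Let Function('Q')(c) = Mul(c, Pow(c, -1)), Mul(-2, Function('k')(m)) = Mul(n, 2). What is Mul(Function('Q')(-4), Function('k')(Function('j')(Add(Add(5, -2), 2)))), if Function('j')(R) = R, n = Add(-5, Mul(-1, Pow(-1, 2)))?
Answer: 6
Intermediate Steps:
n = -6 (n = Add(-5, Mul(-1, 1)) = Add(-5, -1) = -6)
Function('k')(m) = 6 (Function('k')(m) = Mul(Rational(-1, 2), Mul(-6, 2)) = Mul(Rational(-1, 2), -12) = 6)
Function('Q')(c) = 1
Mul(Function('Q')(-4), Function('k')(Function('j')(Add(Add(5, -2), 2)))) = Mul(1, 6) = 6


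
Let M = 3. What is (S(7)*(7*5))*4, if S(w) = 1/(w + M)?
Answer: 14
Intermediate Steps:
S(w) = 1/(3 + w) (S(w) = 1/(w + 3) = 1/(3 + w))
(S(7)*(7*5))*4 = ((7*5)/(3 + 7))*4 = (35/10)*4 = ((⅒)*35)*4 = (7/2)*4 = 14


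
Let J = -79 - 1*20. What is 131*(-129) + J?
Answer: -16998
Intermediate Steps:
J = -99 (J = -79 - 20 = -99)
131*(-129) + J = 131*(-129) - 99 = -16899 - 99 = -16998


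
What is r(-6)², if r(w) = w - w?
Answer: 0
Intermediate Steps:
r(w) = 0
r(-6)² = 0² = 0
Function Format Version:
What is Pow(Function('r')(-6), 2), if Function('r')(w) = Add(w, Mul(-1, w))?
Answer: 0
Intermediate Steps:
Function('r')(w) = 0
Pow(Function('r')(-6), 2) = Pow(0, 2) = 0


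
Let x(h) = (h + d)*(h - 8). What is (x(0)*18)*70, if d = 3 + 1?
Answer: -40320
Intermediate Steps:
d = 4
x(h) = (-8 + h)*(4 + h) (x(h) = (h + 4)*(h - 8) = (4 + h)*(-8 + h) = (-8 + h)*(4 + h))
(x(0)*18)*70 = ((-32 + 0² - 4*0)*18)*70 = ((-32 + 0 + 0)*18)*70 = -32*18*70 = -576*70 = -40320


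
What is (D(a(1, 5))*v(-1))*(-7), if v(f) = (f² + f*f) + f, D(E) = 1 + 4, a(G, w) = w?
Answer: -35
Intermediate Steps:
D(E) = 5
v(f) = f + 2*f² (v(f) = (f² + f²) + f = 2*f² + f = f + 2*f²)
(D(a(1, 5))*v(-1))*(-7) = (5*(-(1 + 2*(-1))))*(-7) = (5*(-(1 - 2)))*(-7) = (5*(-1*(-1)))*(-7) = (5*1)*(-7) = 5*(-7) = -35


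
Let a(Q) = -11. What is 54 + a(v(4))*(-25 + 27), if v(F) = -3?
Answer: 32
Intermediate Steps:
54 + a(v(4))*(-25 + 27) = 54 - 11*(-25 + 27) = 54 - 11*2 = 54 - 22 = 32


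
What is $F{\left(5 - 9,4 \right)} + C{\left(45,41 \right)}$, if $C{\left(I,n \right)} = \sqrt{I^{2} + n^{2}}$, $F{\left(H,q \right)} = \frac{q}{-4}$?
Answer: $-1 + \sqrt{3706} \approx 59.877$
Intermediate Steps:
$F{\left(H,q \right)} = - \frac{q}{4}$ ($F{\left(H,q \right)} = q \left(- \frac{1}{4}\right) = - \frac{q}{4}$)
$F{\left(5 - 9,4 \right)} + C{\left(45,41 \right)} = \left(- \frac{1}{4}\right) 4 + \sqrt{45^{2} + 41^{2}} = -1 + \sqrt{2025 + 1681} = -1 + \sqrt{3706}$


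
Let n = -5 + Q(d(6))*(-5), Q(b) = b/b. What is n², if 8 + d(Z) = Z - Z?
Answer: 100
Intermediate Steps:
d(Z) = -8 (d(Z) = -8 + (Z - Z) = -8 + 0 = -8)
Q(b) = 1
n = -10 (n = -5 + 1*(-5) = -5 - 5 = -10)
n² = (-10)² = 100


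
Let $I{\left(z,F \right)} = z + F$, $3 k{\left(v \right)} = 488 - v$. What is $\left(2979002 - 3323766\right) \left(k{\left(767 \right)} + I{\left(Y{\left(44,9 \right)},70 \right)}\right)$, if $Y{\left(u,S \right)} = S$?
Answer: $4826696$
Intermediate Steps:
$k{\left(v \right)} = \frac{488}{3} - \frac{v}{3}$ ($k{\left(v \right)} = \frac{488 - v}{3} = \frac{488}{3} - \frac{v}{3}$)
$I{\left(z,F \right)} = F + z$
$\left(2979002 - 3323766\right) \left(k{\left(767 \right)} + I{\left(Y{\left(44,9 \right)},70 \right)}\right) = \left(2979002 - 3323766\right) \left(\left(\frac{488}{3} - \frac{767}{3}\right) + \left(70 + 9\right)\right) = - 344764 \left(\left(\frac{488}{3} - \frac{767}{3}\right) + 79\right) = - 344764 \left(-93 + 79\right) = \left(-344764\right) \left(-14\right) = 4826696$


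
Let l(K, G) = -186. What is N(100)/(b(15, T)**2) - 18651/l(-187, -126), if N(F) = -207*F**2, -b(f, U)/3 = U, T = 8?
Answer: -433191/124 ≈ -3493.5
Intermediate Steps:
b(f, U) = -3*U
N(100)/(b(15, T)**2) - 18651/l(-187, -126) = (-207*100**2)/((-3*8)**2) - 18651/(-186) = (-207*10000)/((-24)**2) - 18651*(-1/186) = -2070000/576 + 6217/62 = -2070000*1/576 + 6217/62 = -14375/4 + 6217/62 = -433191/124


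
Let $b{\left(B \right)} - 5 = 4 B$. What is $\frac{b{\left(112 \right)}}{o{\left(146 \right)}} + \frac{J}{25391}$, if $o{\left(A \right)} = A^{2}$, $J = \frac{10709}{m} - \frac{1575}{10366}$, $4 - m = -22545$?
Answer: $\frac{18425679621991}{866505158230324} \approx 0.021264$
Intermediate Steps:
$m = 22549$ ($m = 4 - -22545 = 4 + 22545 = 22549$)
$J = \frac{75494819}{233742934}$ ($J = \frac{10709}{22549} - \frac{1575}{10366} = \frac{75494819}{233742934} \approx 0.32298$)
$b{\left(B \right)} = 5 + 4 B$
$\frac{b{\left(112 \right)}}{o{\left(146 \right)}} + \frac{J}{25391} = \frac{5 + 4 \cdot 112}{146^{2}} + \frac{75494819}{233742934 \cdot 25391} = \frac{5 + 448}{21316} + \frac{75494819}{233742934} \cdot \frac{1}{25391} = 453 \cdot \frac{1}{21316} + \frac{75494819}{5934966837194} = \frac{453}{21316} + \frac{75494819}{5934966837194} = \frac{18425679621991}{866505158230324}$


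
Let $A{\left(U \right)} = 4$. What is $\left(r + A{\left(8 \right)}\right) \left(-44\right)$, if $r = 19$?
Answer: $-1012$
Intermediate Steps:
$\left(r + A{\left(8 \right)}\right) \left(-44\right) = \left(19 + 4\right) \left(-44\right) = 23 \left(-44\right) = -1012$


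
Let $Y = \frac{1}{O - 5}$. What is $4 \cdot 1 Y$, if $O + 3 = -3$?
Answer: $- \frac{4}{11} \approx -0.36364$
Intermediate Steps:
$O = -6$ ($O = -3 - 3 = -6$)
$Y = - \frac{1}{11}$ ($Y = \frac{1}{-6 - 5} = \frac{1}{-11} = - \frac{1}{11} \approx -0.090909$)
$4 \cdot 1 Y = 4 \cdot 1 \left(- \frac{1}{11}\right) = 4 \left(- \frac{1}{11}\right) = - \frac{4}{11}$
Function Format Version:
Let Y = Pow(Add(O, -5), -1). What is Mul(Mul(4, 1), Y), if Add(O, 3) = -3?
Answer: Rational(-4, 11) ≈ -0.36364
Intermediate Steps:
O = -6 (O = Add(-3, -3) = -6)
Y = Rational(-1, 11) (Y = Pow(Add(-6, -5), -1) = Pow(-11, -1) = Rational(-1, 11) ≈ -0.090909)
Mul(Mul(4, 1), Y) = Mul(Mul(4, 1), Rational(-1, 11)) = Mul(4, Rational(-1, 11)) = Rational(-4, 11)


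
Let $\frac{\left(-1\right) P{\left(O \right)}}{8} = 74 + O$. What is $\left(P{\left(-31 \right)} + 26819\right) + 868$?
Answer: $27343$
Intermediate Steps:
$P{\left(O \right)} = -592 - 8 O$ ($P{\left(O \right)} = - 8 \left(74 + O\right) = -592 - 8 O$)
$\left(P{\left(-31 \right)} + 26819\right) + 868 = \left(\left(-592 - -248\right) + 26819\right) + 868 = \left(\left(-592 + 248\right) + 26819\right) + 868 = \left(-344 + 26819\right) + 868 = 26475 + 868 = 27343$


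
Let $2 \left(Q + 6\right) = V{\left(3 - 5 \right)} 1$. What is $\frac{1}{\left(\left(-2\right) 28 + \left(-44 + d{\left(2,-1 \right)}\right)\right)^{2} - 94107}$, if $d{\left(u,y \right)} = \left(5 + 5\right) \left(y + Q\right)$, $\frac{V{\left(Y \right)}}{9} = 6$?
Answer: $- \frac{1}{84107} \approx -1.189 \cdot 10^{-5}$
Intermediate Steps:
$V{\left(Y \right)} = 54$ ($V{\left(Y \right)} = 9 \cdot 6 = 54$)
$Q = 21$ ($Q = -6 + \frac{54 \cdot 1}{2} = -6 + \frac{1}{2} \cdot 54 = -6 + 27 = 21$)
$d{\left(u,y \right)} = 210 + 10 y$ ($d{\left(u,y \right)} = \left(5 + 5\right) \left(y + 21\right) = 10 \left(21 + y\right) = 210 + 10 y$)
$\frac{1}{\left(\left(-2\right) 28 + \left(-44 + d{\left(2,-1 \right)}\right)\right)^{2} - 94107} = \frac{1}{\left(\left(-2\right) 28 + \left(-44 + \left(210 + 10 \left(-1\right)\right)\right)\right)^{2} - 94107} = \frac{1}{\left(-56 + \left(-44 + \left(210 - 10\right)\right)\right)^{2} - 94107} = \frac{1}{\left(-56 + \left(-44 + 200\right)\right)^{2} - 94107} = \frac{1}{\left(-56 + 156\right)^{2} - 94107} = \frac{1}{100^{2} - 94107} = \frac{1}{10000 - 94107} = \frac{1}{-84107} = - \frac{1}{84107}$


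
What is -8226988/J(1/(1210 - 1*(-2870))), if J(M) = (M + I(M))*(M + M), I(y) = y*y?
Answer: -3628278641664000/53 ≈ -6.8458e+13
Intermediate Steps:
I(y) = y**2
J(M) = 2*M*(M + M**2) (J(M) = (M + M**2)*(M + M) = (M + M**2)*(2*M) = 2*M*(M + M**2))
-8226988/J(1/(1210 - 1*(-2870))) = -8226988*(1210 - 1*(-2870))**2/(2*(1 + 1/(1210 - 1*(-2870)))) = -8226988*(1210 + 2870)**2/(2*(1 + 1/(1210 + 2870))) = -8226988*8323200/(1 + 1/4080) = -8226988/(2*(1/16646400)*(4081/4080)) = -8226988/4081/33958656000 = -8226988*33958656000/4081 = -3628278641664000/53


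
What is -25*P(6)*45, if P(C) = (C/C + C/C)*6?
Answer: -13500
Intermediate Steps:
P(C) = 12 (P(C) = (1 + 1)*6 = 2*6 = 12)
-25*P(6)*45 = -25*12*45 = -300*45 = -13500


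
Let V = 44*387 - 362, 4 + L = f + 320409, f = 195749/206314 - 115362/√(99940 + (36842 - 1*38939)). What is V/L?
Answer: 22239197258469101075813908/427550801454707013335503699 + 81837348999224234832*√97843/427550801454707013335503699 ≈ 0.052075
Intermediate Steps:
f = 195749/206314 - 115362*√97843/97843 (f = 195749*(1/206314) - 115362/√(99940 + (36842 - 38939)) = 195749/206314 - 115362/√(99940 - 2097) = 195749/206314 - 115362*√97843/97843 ≈ -367.86)
L = 66104232919/206314 - 115362*√97843/97843 (L = -4 + ((195749/206314 - 115362*√97843/97843) + 320409) = -4 + (66105058175/206314 - 115362*√97843/97843) = 66104232919/206314 - 115362*√97843/97843 ≈ 3.2004e+5)
V = 16666 (V = 17028 - 362 = 16666)
V/L = 16666/(66104232919/206314 - 115362*√97843/97843)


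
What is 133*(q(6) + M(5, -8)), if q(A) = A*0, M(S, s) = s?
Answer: -1064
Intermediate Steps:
q(A) = 0
133*(q(6) + M(5, -8)) = 133*(0 - 8) = 133*(-8) = -1064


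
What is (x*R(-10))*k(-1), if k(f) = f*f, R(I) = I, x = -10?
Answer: 100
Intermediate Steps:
k(f) = f**2
(x*R(-10))*k(-1) = -10*(-10)*(-1)**2 = 100*1 = 100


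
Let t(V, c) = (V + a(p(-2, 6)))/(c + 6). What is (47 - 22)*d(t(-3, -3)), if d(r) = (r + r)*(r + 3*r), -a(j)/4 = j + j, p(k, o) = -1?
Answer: 5000/9 ≈ 555.56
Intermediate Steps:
a(j) = -8*j (a(j) = -4*(j + j) = -8*j)
t(V, c) = (8 + V)/(6 + c) (t(V, c) = (V - 8*(-1))/(c + 6) = (V + 8)/(6 + c) = (8 + V)/(6 + c))
d(r) = 8*r**2 (d(r) = (2*r)*(4*r) = 8*r**2)
(47 - 22)*d(t(-3, -3)) = (47 - 22)*(8*((8 - 3)/(6 - 3))**2) = 25*(8*(5/3)**2) = 25*(8*(25/9)) = 25*(200/9) = 5000/9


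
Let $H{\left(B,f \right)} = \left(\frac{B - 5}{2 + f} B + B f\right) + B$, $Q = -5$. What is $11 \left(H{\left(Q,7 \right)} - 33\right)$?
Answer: $- \frac{6677}{9} \approx -741.89$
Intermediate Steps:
$H{\left(B,f \right)} = B + B f + \frac{B \left(-5 + B\right)}{2 + f}$ ($H{\left(B,f \right)} = \left(\frac{-5 + B}{2 + f} B + B f\right) + B = \left(\frac{B \left(-5 + B\right)}{2 + f} + B f\right) + B = \left(B f + \frac{B \left(-5 + B\right)}{2 + f}\right) + B = B + B f + \frac{B \left(-5 + B\right)}{2 + f}$)
$11 \left(H{\left(Q,7 \right)} - 33\right) = 11 \left(- \frac{5 \left(-3 - 5 + 7^{2} + 3 \cdot 7\right)}{2 + 7} - 33\right) = 11 \left(- \frac{5 \left(-3 - 5 + 49 + 21\right)}{9} - 33\right) = 11 \left(\left(-5\right) \frac{1}{9} \cdot 62 - 33\right) = 11 \left(- \frac{310}{9} - 33\right) = 11 \left(- \frac{607}{9}\right) = - \frac{6677}{9}$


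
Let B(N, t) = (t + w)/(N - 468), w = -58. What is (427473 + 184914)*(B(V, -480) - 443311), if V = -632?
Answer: -149312676614247/550 ≈ -2.7148e+11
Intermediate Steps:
B(N, t) = (-58 + t)/(-468 + N) (B(N, t) = (t - 58)/(N - 468) = (-58 + t)/(-468 + N))
(427473 + 184914)*(B(V, -480) - 443311) = (427473 + 184914)*((-58 - 480)/(-468 - 632) - 443311) = 612387*(-538/(-1100) - 443311) = 612387*(-1/1100*(-538) - 443311) = 612387*(269/550 - 443311) = 612387*(-243820781/550) = -149312676614247/550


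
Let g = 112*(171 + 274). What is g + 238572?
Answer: 288412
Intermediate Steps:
g = 49840 (g = 112*445 = 49840)
g + 238572 = 49840 + 238572 = 288412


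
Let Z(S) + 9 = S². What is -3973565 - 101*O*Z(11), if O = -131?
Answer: -2491693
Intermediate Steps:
Z(S) = -9 + S²
-3973565 - 101*O*Z(11) = -3973565 - 101*(-131)*(-9 + 11²) = -3973565 - (-13231)*(-9 + 121) = -3973565 - (-13231)*112 = -3973565 - 1*(-1481872) = -3973565 + 1481872 = -2491693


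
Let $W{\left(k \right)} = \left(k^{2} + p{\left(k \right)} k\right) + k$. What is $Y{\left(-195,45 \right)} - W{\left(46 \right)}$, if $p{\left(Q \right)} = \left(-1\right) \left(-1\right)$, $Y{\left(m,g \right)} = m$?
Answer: $-2403$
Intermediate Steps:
$p{\left(Q \right)} = 1$
$W{\left(k \right)} = k^{2} + 2 k$ ($W{\left(k \right)} = \left(k^{2} + 1 k\right) + k = \left(k^{2} + k\right) + k = \left(k + k^{2}\right) + k = k^{2} + 2 k$)
$Y{\left(-195,45 \right)} - W{\left(46 \right)} = -195 - 46 \left(2 + 46\right) = -195 - 46 \cdot 48 = -195 - 2208 = -2403$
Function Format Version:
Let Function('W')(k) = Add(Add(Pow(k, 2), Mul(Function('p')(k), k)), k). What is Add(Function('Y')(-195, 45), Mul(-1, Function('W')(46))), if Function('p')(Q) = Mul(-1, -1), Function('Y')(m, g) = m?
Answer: -2403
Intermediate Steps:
Function('p')(Q) = 1
Function('W')(k) = Add(Pow(k, 2), Mul(2, k)) (Function('W')(k) = Add(Add(Pow(k, 2), Mul(1, k)), k) = Add(Add(Pow(k, 2), k), k) = Add(Add(k, Pow(k, 2)), k) = Add(Pow(k, 2), Mul(2, k)))
Add(Function('Y')(-195, 45), Mul(-1, Function('W')(46))) = Add(-195, Mul(-1, Mul(46, Add(2, 46)))) = Add(-195, Mul(-1, Mul(46, 48))) = Add(-195, Mul(-1, 2208)) = Add(-195, -2208) = -2403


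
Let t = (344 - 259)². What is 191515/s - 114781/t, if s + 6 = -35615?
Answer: -5472309876/257361725 ≈ -21.263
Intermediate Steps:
s = -35621 (s = -6 - 35615 = -35621)
t = 7225 (t = 85² = 7225)
191515/s - 114781/t = 191515/(-35621) - 114781/7225 = 191515*(-1/35621) - 114781*1/7225 = -191515/35621 - 114781/7225 = -5472309876/257361725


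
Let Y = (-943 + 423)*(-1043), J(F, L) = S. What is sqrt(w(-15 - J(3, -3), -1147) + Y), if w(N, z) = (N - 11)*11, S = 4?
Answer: sqrt(542030) ≈ 736.23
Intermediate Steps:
J(F, L) = 4
w(N, z) = -121 + 11*N (w(N, z) = (-11 + N)*11 = -121 + 11*N)
Y = 542360 (Y = -520*(-1043) = 542360)
sqrt(w(-15 - J(3, -3), -1147) + Y) = sqrt((-121 + 11*(-15 - 1*4)) + 542360) = sqrt((-121 + 11*(-15 - 4)) + 542360) = sqrt((-121 + 11*(-19)) + 542360) = sqrt((-121 - 209) + 542360) = sqrt(-330 + 542360) = sqrt(542030)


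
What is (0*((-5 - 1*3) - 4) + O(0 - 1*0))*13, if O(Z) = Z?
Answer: 0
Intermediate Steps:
(0*((-5 - 1*3) - 4) + O(0 - 1*0))*13 = (0*((-5 - 1*3) - 4) + (0 - 1*0))*13 = (0*((-5 - 3) - 4) + (0 + 0))*13 = (0*(-8 - 4) + 0)*13 = (0*(-12) + 0)*13 = (0 + 0)*13 = 0*13 = 0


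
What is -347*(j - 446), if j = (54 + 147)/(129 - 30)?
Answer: 5083897/33 ≈ 1.5406e+5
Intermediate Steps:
j = 67/33 (j = 201/99 = 201*(1/99) = 67/33 ≈ 2.0303)
-347*(j - 446) = -347*(67/33 - 446) = -347*(-14651/33) = 5083897/33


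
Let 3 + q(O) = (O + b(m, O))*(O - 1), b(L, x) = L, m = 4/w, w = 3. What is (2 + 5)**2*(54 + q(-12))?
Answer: 27881/3 ≈ 9293.7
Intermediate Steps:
m = 4/3 ≈ 1.3333
q(O) = -3 + (-1 + O)*(4/3 + O) (q(O) = -3 + (O + 4/3)*(O - 1) = -3 + (4/3 + O)*(-1 + O) = -3 + (-1 + O)*(4/3 + O))
(2 + 5)**2*(54 + q(-12)) = (2 + 5)**2*(54 + (-13/3 + (-12)**2 + (1/3)*(-12))) = 7**2*(54 + (-13/3 + 144 - 4)) = 49*(54 + 407/3) = 49*(569/3) = 27881/3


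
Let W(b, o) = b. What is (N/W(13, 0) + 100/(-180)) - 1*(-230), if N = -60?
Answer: 26305/117 ≈ 224.83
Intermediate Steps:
(N/W(13, 0) + 100/(-180)) - 1*(-230) = (-60/13 + 100/(-180)) - 1*(-230) = (-60*1/13 + 100*(-1/180)) + 230 = (-60/13 - 5/9) + 230 = -605/117 + 230 = 26305/117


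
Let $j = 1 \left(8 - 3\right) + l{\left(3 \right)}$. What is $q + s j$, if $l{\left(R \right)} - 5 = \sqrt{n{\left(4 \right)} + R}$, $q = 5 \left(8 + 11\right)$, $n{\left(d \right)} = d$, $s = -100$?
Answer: $-905 - 100 \sqrt{7} \approx -1169.6$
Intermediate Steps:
$q = 95$ ($q = 5 \cdot 19 = 95$)
$l{\left(R \right)} = 5 + \sqrt{4 + R}$
$j = 10 + \sqrt{7}$ ($j = 1 \left(8 - 3\right) + \left(5 + \sqrt{4 + 3}\right) = 1 \cdot 5 + \left(5 + \sqrt{7}\right) = 5 + \left(5 + \sqrt{7}\right) = 10 + \sqrt{7} \approx 12.646$)
$q + s j = 95 - 100 \left(10 + \sqrt{7}\right) = 95 - \left(1000 + 100 \sqrt{7}\right) = -905 - 100 \sqrt{7}$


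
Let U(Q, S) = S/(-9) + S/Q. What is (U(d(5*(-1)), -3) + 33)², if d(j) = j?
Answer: 259081/225 ≈ 1151.5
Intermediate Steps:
U(Q, S) = -S/9 + S/Q (U(Q, S) = S*(-⅑) + S/Q = -S/9 + S/Q)
(U(d(5*(-1)), -3) + 33)² = ((-⅑*(-3) - 3/(5*(-1))) + 33)² = ((⅓ - 3/(-5)) + 33)² = ((⅓ - 3*(-⅕)) + 33)² = ((⅓ + ⅗) + 33)² = (14/15 + 33)² = (509/15)² = 259081/225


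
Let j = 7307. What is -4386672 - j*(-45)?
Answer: -4057857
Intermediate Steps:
-4386672 - j*(-45) = -4386672 - 7307*(-45) = -4386672 - 1*(-328815) = -4386672 + 328815 = -4057857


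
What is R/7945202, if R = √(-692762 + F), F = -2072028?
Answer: I*√2764790/7945202 ≈ 0.00020928*I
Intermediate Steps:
R = I*√2764790 (R = √(-692762 - 2072028) = √(-2764790) = I*√2764790 ≈ 1662.8*I)
R/7945202 = (I*√2764790)/7945202 = (I*√2764790)*(1/7945202) = I*√2764790/7945202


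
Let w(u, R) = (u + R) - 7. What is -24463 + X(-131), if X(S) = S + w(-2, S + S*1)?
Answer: -24865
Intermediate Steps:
w(u, R) = -7 + R + u (w(u, R) = (R + u) - 7 = -7 + R + u)
X(S) = -9 + 3*S (X(S) = S + (-7 + (S + S*1) - 2) = S + (-7 + (S + S) - 2) = S + (-7 + 2*S - 2) = S + (-9 + 2*S) = -9 + 3*S)
-24463 + X(-131) = -24463 + (-9 + 3*(-131)) = -24463 + (-9 - 393) = -24463 - 402 = -24865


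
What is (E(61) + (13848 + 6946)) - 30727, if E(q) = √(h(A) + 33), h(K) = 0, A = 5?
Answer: -9933 + √33 ≈ -9927.3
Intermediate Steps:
E(q) = √33 (E(q) = √(0 + 33) = √33)
(E(61) + (13848 + 6946)) - 30727 = (√33 + (13848 + 6946)) - 30727 = (√33 + 20794) - 30727 = (20794 + √33) - 30727 = -9933 + √33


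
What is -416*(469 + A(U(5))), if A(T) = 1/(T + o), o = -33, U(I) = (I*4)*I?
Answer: -13072384/67 ≈ -1.9511e+5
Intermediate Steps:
U(I) = 4*I² (U(I) = (4*I)*I = 4*I²)
A(T) = 1/(-33 + T) (A(T) = 1/(T - 33) = 1/(-33 + T))
-416*(469 + A(U(5))) = -416*(469 + 1/(-33 + 4*5²)) = -416*(469 + 1/(-33 + 4*25)) = -416*(469 + 1/(-33 + 100)) = -416*(469 + 1/67) = -416*31424/67 = -13072384/67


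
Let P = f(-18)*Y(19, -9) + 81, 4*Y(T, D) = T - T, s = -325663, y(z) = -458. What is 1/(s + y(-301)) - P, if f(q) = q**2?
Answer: -26415802/326121 ≈ -81.000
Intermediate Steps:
Y(T, D) = 0 (Y(T, D) = (T - T)/4 = (1/4)*0 = 0)
P = 81 (P = (-18)**2*0 + 81 = 324*0 + 81 = 0 + 81 = 81)
1/(s + y(-301)) - P = 1/(-325663 - 458) - 1*81 = 1/(-326121) - 81 = -1/326121 - 81 = -26415802/326121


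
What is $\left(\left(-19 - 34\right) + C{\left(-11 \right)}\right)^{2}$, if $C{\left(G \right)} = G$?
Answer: $4096$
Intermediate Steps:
$\left(\left(-19 - 34\right) + C{\left(-11 \right)}\right)^{2} = \left(\left(-19 - 34\right) - 11\right)^{2} = \left(-53 - 11\right)^{2} = \left(-64\right)^{2} = 4096$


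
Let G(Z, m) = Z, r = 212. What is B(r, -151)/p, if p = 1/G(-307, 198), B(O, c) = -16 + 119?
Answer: -31621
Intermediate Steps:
B(O, c) = 103
p = -1/307 (p = 1/(-307) = -1/307 ≈ -0.0032573)
B(r, -151)/p = 103/(-1/307) = 103*(-307) = -31621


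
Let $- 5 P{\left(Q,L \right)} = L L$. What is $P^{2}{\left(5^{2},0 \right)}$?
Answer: $0$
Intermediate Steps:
$P{\left(Q,L \right)} = - \frac{L^{2}}{5}$ ($P{\left(Q,L \right)} = - \frac{L L}{5} = - \frac{L^{2}}{5}$)
$P^{2}{\left(5^{2},0 \right)} = \left(- \frac{0^{2}}{5}\right)^{2} = \left(\left(- \frac{1}{5}\right) 0\right)^{2} = 0^{2} = 0$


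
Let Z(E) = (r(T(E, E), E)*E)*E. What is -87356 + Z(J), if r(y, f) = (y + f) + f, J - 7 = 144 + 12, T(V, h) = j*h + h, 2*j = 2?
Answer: 17235632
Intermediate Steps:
j = 1 (j = (½)*2 = 1)
T(V, h) = 2*h (T(V, h) = 1*h + h = h + h = 2*h)
J = 163 (J = 7 + (144 + 12) = 7 + 156 = 163)
r(y, f) = y + 2*f (r(y, f) = (f + y) + f = y + 2*f)
Z(E) = 4*E³ (Z(E) = ((2*E + 2*E)*E)*E = ((4*E)*E)*E = (4*E²)*E = 4*E³)
-87356 + Z(J) = -87356 + 4*163³ = -87356 + 4*4330747 = -87356 + 17322988 = 17235632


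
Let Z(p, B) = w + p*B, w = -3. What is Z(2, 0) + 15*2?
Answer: 27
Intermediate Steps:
Z(p, B) = -3 + B*p (Z(p, B) = -3 + p*B = -3 + B*p)
Z(2, 0) + 15*2 = (-3 + 0*2) + 15*2 = (-3 + 0) + 30 = -3 + 30 = 27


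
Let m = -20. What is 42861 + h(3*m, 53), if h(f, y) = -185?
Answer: 42676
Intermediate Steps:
42861 + h(3*m, 53) = 42861 - 185 = 42676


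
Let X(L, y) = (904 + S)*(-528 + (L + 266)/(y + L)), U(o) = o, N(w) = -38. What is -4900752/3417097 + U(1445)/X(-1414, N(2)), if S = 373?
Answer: -1199479469173503/835098967570613 ≈ -1.4363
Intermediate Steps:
X(L, y) = -674256 + 1277*(266 + L)/(L + y) (X(L, y) = (904 + 373)*(-528 + (L + 266)/(y + L)) = 1277*(-528 + (266 + L)/(L + y)) = -674256 + 1277*(266 + L)/(L + y))
-4900752/3417097 + U(1445)/X(-1414, N(2)) = -4900752/3417097 + 1445/((1277*(266 - 528*(-38) - 527*(-1414))/(-1414 - 38))) = -4900752*1/3417097 + 1445/((1277*(266 + 20064 + 745178)/(-1452))) = -4900752/3417097 + 1445/((1277*(-1/1452)*765508)) = -4900752/3417097 + 1445/(-244388429/363) = -4900752/3417097 + 1445*(-363/244388429) = -4900752/3417097 - 524535/244388429 = -1199479469173503/835098967570613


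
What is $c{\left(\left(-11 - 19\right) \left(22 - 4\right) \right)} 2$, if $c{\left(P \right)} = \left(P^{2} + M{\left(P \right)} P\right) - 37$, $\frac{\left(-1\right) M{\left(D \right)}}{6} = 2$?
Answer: $596086$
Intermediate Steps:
$M{\left(D \right)} = -12$ ($M{\left(D \right)} = \left(-6\right) 2 = -12$)
$c{\left(P \right)} = -37 + P^{2} - 12 P$ ($c{\left(P \right)} = \left(P^{2} - 12 P\right) - 37 = -37 + P^{2} - 12 P$)
$c{\left(\left(-11 - 19\right) \left(22 - 4\right) \right)} 2 = \left(-37 + \left(\left(-11 - 19\right) \left(22 - 4\right)\right)^{2} - 12 \left(-11 - 19\right) \left(22 - 4\right)\right) 2 = \left(-37 + \left(\left(-30\right) 18\right)^{2} - 12 \left(\left(-30\right) 18\right)\right) 2 = \left(-37 + \left(-540\right)^{2} - -6480\right) 2 = \left(-37 + 291600 + 6480\right) 2 = 298043 \cdot 2 = 596086$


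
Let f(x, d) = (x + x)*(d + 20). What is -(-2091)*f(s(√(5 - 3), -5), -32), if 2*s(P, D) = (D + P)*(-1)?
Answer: -125460 + 25092*√2 ≈ -89975.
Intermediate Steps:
s(P, D) = -D/2 - P/2 (s(P, D) = ((D + P)*(-1))/2 = (-D - P)/2 = -D/2 - P/2)
f(x, d) = 2*x*(20 + d) (f(x, d) = (2*x)*(20 + d) = 2*x*(20 + d))
-(-2091)*f(s(√(5 - 3), -5), -32) = -(-2091)*2*(-½*(-5) - √(5 - 3)/2)*(20 - 32) = -(-2091)*2*(5/2 - √2/2)*(-12) = -(-2091)*(-60 + 12*√2) = -2091*(60 - 12*√2) = -125460 + 25092*√2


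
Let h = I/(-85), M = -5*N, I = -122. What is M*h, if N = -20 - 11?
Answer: 3782/17 ≈ 222.47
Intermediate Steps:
N = -31
M = 155 (M = -5*(-31) = 155)
h = 122/85 (h = -122/(-85) = -122*(-1/85) = 122/85 ≈ 1.4353)
M*h = 155*(122/85) = 3782/17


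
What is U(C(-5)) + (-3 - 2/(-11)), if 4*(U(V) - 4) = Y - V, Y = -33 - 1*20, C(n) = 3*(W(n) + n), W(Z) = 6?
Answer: -141/11 ≈ -12.818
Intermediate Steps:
C(n) = 18 + 3*n (C(n) = 3*(6 + n) = 18 + 3*n)
Y = -53 (Y = -33 - 20 = -53)
U(V) = -37/4 - V/4 (U(V) = 4 + (-53 - V)/4 = 4 + (-53/4 - V/4) = -37/4 - V/4)
U(C(-5)) + (-3 - 2/(-11)) = (-37/4 - (18 + 3*(-5))/4) + (-3 - 2/(-11)) = (-37/4 - (18 - 15)/4) + (-3 - 1/11*(-2)) = (-37/4 - ¼*3) + (-3 + 2/11) = (-37/4 - ¾) - 31/11 = -10 - 31/11 = -141/11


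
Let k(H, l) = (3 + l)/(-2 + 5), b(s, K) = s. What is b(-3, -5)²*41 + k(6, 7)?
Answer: 1117/3 ≈ 372.33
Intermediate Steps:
k(H, l) = 1 + l/3 (k(H, l) = (3 + l)/3 = (3 + l)*(⅓) = 1 + l/3)
b(-3, -5)²*41 + k(6, 7) = (-3)²*41 + (1 + (⅓)*7) = 9*41 + (1 + 7/3) = 369 + 10/3 = 1117/3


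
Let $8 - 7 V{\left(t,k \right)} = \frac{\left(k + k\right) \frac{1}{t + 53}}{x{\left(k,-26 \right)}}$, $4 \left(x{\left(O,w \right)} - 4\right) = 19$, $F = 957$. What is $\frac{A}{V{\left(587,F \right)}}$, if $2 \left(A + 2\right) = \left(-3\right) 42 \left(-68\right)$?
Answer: $\frac{83927200}{21443} \approx 3914.0$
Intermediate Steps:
$x{\left(O,w \right)} = \frac{35}{4}$ ($x{\left(O,w \right)} = 4 + \frac{1}{4} \cdot 19 = 4 + \frac{19}{4} = \frac{35}{4}$)
$A = 4282$ ($A = -2 + \frac{\left(-3\right) 42 \left(-68\right)}{2} = -2 + \frac{\left(-126\right) \left(-68\right)}{2} = -2 + \frac{1}{2} \cdot 8568 = -2 + 4284 = 4282$)
$V{\left(t,k \right)} = \frac{8}{7} - \frac{8 k}{245 \left(53 + t\right)}$ ($V{\left(t,k \right)} = \frac{8}{7} - \frac{\frac{k + k}{t + 53} \frac{1}{\frac{35}{4}}}{7} = \frac{8}{7} - \frac{\frac{2 k}{53 + t} \frac{4}{35}}{7} = \frac{8}{7} - \frac{\frac{8}{35} k \frac{1}{53 + t}}{7} = \frac{8}{7} - \frac{8 k}{245 \left(53 + t\right)}$)
$\frac{A}{V{\left(587,F \right)}} = \frac{4282}{\frac{8}{245} \frac{1}{53 + 587} \left(1855 - 957 + 35 \cdot 587\right)} = \frac{4282}{\frac{8}{245} \cdot \frac{1}{640} \left(1855 - 957 + 20545\right)} = \frac{4282}{\frac{8}{245} \cdot \frac{1}{640} \cdot 21443} = \frac{4282}{\frac{21443}{19600}} = 4282 \cdot \frac{19600}{21443} = \frac{83927200}{21443}$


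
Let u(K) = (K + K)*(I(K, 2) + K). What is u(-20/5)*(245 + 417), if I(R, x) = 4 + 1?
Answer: -5296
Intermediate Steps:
I(R, x) = 5
u(K) = 2*K*(5 + K) (u(K) = (K + K)*(5 + K) = (2*K)*(5 + K) = 2*K*(5 + K))
u(-20/5)*(245 + 417) = (2*(-20/5)*(5 - 20/5))*(245 + 417) = (2*(-20*⅕)*(5 - 20*⅕))*662 = (2*(-4)*(5 - 4))*662 = (2*(-4)*1)*662 = -8*662 = -5296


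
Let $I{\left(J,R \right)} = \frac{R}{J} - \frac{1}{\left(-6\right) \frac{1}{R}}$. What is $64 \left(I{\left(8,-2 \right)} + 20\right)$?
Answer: $\frac{3728}{3} \approx 1242.7$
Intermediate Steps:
$I{\left(J,R \right)} = \frac{R}{6} + \frac{R}{J}$ ($I{\left(J,R \right)} = \frac{R}{J} - - \frac{R}{6} = \frac{R}{J} + \frac{R}{6} = \frac{R}{6} + \frac{R}{J}$)
$64 \left(I{\left(8,-2 \right)} + 20\right) = 64 \left(\left(\frac{1}{6} \left(-2\right) - \frac{2}{8}\right) + 20\right) = 64 \left(\left(- \frac{1}{3} - \frac{1}{4}\right) + 20\right) = 64 \left(- \frac{7}{12} + 20\right) = 64 \cdot \frac{233}{12} = \frac{3728}{3}$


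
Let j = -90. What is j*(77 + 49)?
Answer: -11340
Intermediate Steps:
j*(77 + 49) = -90*(77 + 49) = -90*126 = -11340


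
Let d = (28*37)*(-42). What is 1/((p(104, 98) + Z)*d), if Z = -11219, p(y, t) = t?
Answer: 1/483896952 ≈ 2.0666e-9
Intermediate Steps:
d = -43512 (d = 1036*(-42) = -43512)
1/((p(104, 98) + Z)*d) = 1/((98 - 11219)*(-43512)) = -1/43512/(-11121) = -1/11121*(-1/43512) = 1/483896952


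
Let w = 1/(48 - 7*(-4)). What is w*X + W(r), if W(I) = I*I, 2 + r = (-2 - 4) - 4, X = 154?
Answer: 5549/38 ≈ 146.03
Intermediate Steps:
r = -12 (r = -2 + ((-2 - 4) - 4) = -2 + (-6 - 4) = -2 - 10 = -12)
W(I) = I²
w = 1/76 (w = 1/(48 + 28) = 1/76 ≈ 0.013158)
w*X + W(r) = (1/76)*154 + (-12)² = 77/38 + 144 = 5549/38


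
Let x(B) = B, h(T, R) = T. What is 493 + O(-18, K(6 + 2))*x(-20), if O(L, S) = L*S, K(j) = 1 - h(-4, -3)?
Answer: 2293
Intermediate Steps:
K(j) = 5 (K(j) = 1 - 1*(-4) = 1 + 4 = 5)
493 + O(-18, K(6 + 2))*x(-20) = 493 - 18*5*(-20) = 493 - 90*(-20) = 493 + 1800 = 2293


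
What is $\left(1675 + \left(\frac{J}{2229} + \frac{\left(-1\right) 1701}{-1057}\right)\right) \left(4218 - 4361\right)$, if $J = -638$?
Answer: $- \frac{80682764162}{336579} \approx -2.3971 \cdot 10^{5}$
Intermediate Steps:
$\left(1675 + \left(\frac{J}{2229} + \frac{\left(-1\right) 1701}{-1057}\right)\right) \left(4218 - 4361\right) = \left(1675 - \left(\frac{638}{2229} - \frac{\left(-1\right) 1701}{-1057}\right)\right) \left(4218 - 4361\right) = \left(1675 - - \frac{445309}{336579}\right) \left(-143\right) = \left(1675 + \left(- \frac{638}{2229} + \frac{243}{151}\right)\right) \left(-143\right) = \left(1675 + \frac{445309}{336579}\right) \left(-143\right) = \frac{564215134}{336579} \left(-143\right) = - \frac{80682764162}{336579}$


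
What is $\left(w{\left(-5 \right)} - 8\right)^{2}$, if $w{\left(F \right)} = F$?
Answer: $169$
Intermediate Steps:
$\left(w{\left(-5 \right)} - 8\right)^{2} = \left(-5 - 8\right)^{2} = \left(-13\right)^{2} = 169$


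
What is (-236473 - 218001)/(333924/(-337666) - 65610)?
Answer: 38365104421/5538650046 ≈ 6.9268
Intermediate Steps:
(-236473 - 218001)/(333924/(-337666) - 65610) = -454474/(333924*(-1/337666) - 65610) = -454474/(-166962/168833 - 65610) = -454474/(-11077300092/168833) = -454474*(-168833/11077300092) = 38365104421/5538650046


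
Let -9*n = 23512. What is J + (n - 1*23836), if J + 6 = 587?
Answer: -232807/9 ≈ -25867.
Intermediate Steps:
n = -23512/9 (n = -1/9*23512 = -23512/9 ≈ -2612.4)
J = 581 (J = -6 + 587 = 581)
J + (n - 1*23836) = 581 + (-23512/9 - 1*23836) = 581 + (-23512/9 - 23836) = 581 - 238036/9 = -232807/9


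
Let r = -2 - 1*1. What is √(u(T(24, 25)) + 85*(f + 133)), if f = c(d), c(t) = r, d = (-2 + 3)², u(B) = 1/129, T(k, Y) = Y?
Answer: √183883179/129 ≈ 105.12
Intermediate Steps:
u(B) = 1/129
d = 1 (d = 1² = 1)
r = -3 (r = -2 - 1 = -3)
c(t) = -3
f = -3
√(u(T(24, 25)) + 85*(f + 133)) = √(1/129 + 85*(-3 + 133)) = √(1/129 + 85*130) = √(1/129 + 11050) = √(1425451/129) = √183883179/129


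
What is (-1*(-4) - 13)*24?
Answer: -216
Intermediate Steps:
(-1*(-4) - 13)*24 = (4 - 13)*24 = -9*24 = -216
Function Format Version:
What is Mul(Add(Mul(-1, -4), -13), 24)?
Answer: -216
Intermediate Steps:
Mul(Add(Mul(-1, -4), -13), 24) = Mul(Add(4, -13), 24) = Mul(-9, 24) = -216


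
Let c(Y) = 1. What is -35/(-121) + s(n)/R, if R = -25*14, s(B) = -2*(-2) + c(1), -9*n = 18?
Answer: 2329/8470 ≈ 0.27497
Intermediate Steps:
n = -2 (n = -⅑*18 = -2)
s(B) = 5 (s(B) = -2*(-2) + 1 = 4 + 1 = 5)
R = -350
-35/(-121) + s(n)/R = -35/(-121) + 5/(-350) = -35*(-1/121) + 5*(-1/350) = 35/121 - 1/70 = 2329/8470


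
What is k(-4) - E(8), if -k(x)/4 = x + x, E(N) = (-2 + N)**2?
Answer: -4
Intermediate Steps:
k(x) = -8*x (k(x) = -4*(x + x) = -8*x)
k(-4) - E(8) = -8*(-4) - (-2 + 8)**2 = 32 - 1*6**2 = 32 - 1*36 = 32 - 36 = -4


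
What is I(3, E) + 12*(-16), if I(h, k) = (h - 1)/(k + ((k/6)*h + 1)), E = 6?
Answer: -959/5 ≈ -191.80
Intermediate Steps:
I(h, k) = (-1 + h)/(1 + k + h*k/6) (I(h, k) = (-1 + h)/(k + ((k*(⅙))*h + 1)) = (-1 + h)/(k + ((k/6)*h + 1)) = (-1 + h)/(k + (h*k/6 + 1)) = (-1 + h)/(k + (1 + h*k/6)) = (-1 + h)/(1 + k + h*k/6))
I(3, E) + 12*(-16) = 6*(-1 + 3)/(6 + 6*6 + 3*6) + 12*(-16) = 6*2/(6 + 36 + 18) - 192 = 6*2/60 - 192 = 6*(1/60)*2 - 192 = ⅕ - 192 = -959/5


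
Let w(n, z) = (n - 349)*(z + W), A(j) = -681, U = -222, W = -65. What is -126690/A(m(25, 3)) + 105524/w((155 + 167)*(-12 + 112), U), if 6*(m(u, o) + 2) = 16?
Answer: 386010484562/2075060799 ≈ 186.02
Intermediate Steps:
m(u, o) = 2/3 (m(u, o) = -2 + (1/6)*16 = -2 + 8/3 = 2/3)
w(n, z) = (-349 + n)*(-65 + z) (w(n, z) = (n - 349)*(z - 65) = (-349 + n)*(-65 + z))
-126690/A(m(25, 3)) + 105524/w((155 + 167)*(-12 + 112), U) = -126690/(-681) + 105524/(22685 - 349*(-222) - 65*(155 + 167)*(-12 + 112) + ((155 + 167)*(-12 + 112))*(-222)) = -126690*(-1/681) + 105524/(22685 + 77478 - 20930*100 + (322*100)*(-222)) = 42230/227 + 105524/(22685 + 77478 - 65*32200 + 32200*(-222)) = 42230/227 + 105524/(22685 + 77478 - 2093000 - 7148400) = 42230/227 + 105524/(-9141237) = 42230/227 + 105524*(-1/9141237) = 42230/227 - 105524/9141237 = 386010484562/2075060799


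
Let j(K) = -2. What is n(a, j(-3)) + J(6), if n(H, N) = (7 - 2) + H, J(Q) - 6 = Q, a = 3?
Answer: 20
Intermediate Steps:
J(Q) = 6 + Q
n(H, N) = 5 + H
n(a, j(-3)) + J(6) = (5 + 3) + (6 + 6) = 8 + 12 = 20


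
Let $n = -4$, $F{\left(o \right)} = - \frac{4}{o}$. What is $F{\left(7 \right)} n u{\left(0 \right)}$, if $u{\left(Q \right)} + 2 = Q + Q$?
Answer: $- \frac{32}{7} \approx -4.5714$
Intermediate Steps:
$u{\left(Q \right)} = -2 + 2 Q$ ($u{\left(Q \right)} = -2 + \left(Q + Q\right) = -2 + 2 Q$)
$F{\left(7 \right)} n u{\left(0 \right)} = - \frac{4}{7} \left(-4\right) \left(-2 + 2 \cdot 0\right) = \left(-4\right) \frac{1}{7} \left(-4\right) \left(-2 + 0\right) = \left(- \frac{4}{7}\right) \left(-4\right) \left(-2\right) = \frac{16}{7} \left(-2\right) = - \frac{32}{7}$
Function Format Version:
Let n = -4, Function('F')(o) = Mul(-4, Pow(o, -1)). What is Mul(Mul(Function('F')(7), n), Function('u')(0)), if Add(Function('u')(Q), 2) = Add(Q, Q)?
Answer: Rational(-32, 7) ≈ -4.5714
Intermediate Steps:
Function('u')(Q) = Add(-2, Mul(2, Q)) (Function('u')(Q) = Add(-2, Add(Q, Q)) = Add(-2, Mul(2, Q)))
Mul(Mul(Function('F')(7), n), Function('u')(0)) = Mul(Mul(Mul(-4, Pow(7, -1)), -4), Add(-2, Mul(2, 0))) = Mul(Mul(Mul(-4, Rational(1, 7)), -4), Add(-2, 0)) = Mul(Mul(Rational(-4, 7), -4), -2) = Mul(Rational(16, 7), -2) = Rational(-32, 7)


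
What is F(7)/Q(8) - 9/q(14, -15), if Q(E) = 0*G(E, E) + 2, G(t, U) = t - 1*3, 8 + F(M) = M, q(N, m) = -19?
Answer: -1/38 ≈ -0.026316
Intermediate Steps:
F(M) = -8 + M
G(t, U) = -3 + t (G(t, U) = t - 3 = -3 + t)
Q(E) = 2 (Q(E) = 0*(-3 + E) + 2 = 0 + 2 = 2)
F(7)/Q(8) - 9/q(14, -15) = (-8 + 7)/2 - 9/(-19) = -1*½ - 9*(-1/19) = -½ + 9/19 = -1/38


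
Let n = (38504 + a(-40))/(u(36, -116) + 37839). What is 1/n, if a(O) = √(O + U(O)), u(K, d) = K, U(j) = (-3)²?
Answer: 1458339000/1482558047 - 37875*I*√31/1482558047 ≈ 0.98366 - 0.00014224*I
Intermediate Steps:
U(j) = 9
a(O) = √(9 + O) (a(O) = √(O + 9) = √(9 + O))
n = 38504/37875 + I*√31/37875 (n = (38504 + √(9 - 40))/(36 + 37839) = (38504 + √(-31))/37875 = (38504 + I*√31)*(1/37875) = 38504/37875 + I*√31/37875 ≈ 1.0166 + 0.000147*I)
1/n = 1/(38504/37875 + I*√31/37875)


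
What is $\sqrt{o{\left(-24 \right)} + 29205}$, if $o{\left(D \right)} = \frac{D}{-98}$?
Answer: $\frac{\sqrt{1431057}}{7} \approx 170.9$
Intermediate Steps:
$o{\left(D \right)} = - \frac{D}{98}$ ($o{\left(D \right)} = D \left(- \frac{1}{98}\right) = - \frac{D}{98}$)
$\sqrt{o{\left(-24 \right)} + 29205} = \sqrt{\left(- \frac{1}{98}\right) \left(-24\right) + 29205} = \sqrt{\frac{12}{49} + 29205} = \sqrt{\frac{1431057}{49}} = \frac{\sqrt{1431057}}{7}$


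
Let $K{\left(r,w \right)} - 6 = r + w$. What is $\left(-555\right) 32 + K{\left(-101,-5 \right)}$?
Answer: $-17860$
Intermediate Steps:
$K{\left(r,w \right)} = 6 + r + w$ ($K{\left(r,w \right)} = 6 + \left(r + w\right) = 6 + r + w$)
$\left(-555\right) 32 + K{\left(-101,-5 \right)} = \left(-555\right) 32 - 100 = -17760 - 100 = -17860$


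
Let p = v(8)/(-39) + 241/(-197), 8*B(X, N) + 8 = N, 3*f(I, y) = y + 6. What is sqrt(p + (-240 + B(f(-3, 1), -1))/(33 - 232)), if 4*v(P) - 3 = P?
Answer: I*sqrt(3073633828278)/6115668 ≈ 0.28667*I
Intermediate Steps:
v(P) = 3/4 + P/4
f(I, y) = 2 + y/3 (f(I, y) = (y + 6)/3 = (6 + y)/3 = 2 + y/3)
B(X, N) = -1 + N/8
p = -39763/30732 (p = (3/4 + (1/4)*8)/(-39) + 241/(-197) = (3/4 + 2)*(-1/39) + 241*(-1/197) = (11/4)*(-1/39) - 241/197 = -11/156 - 241/197 = -39763/30732 ≈ -1.2939)
sqrt(p + (-240 + B(f(-3, 1), -1))/(33 - 232)) = sqrt(-39763/30732 + (-240 + (-1 + (1/8)*(-1)))/(33 - 232)) = sqrt(-39763/30732 + (-240 + (-1 - 1/8))/(-199)) = sqrt(-39763/30732 + (-240 - 9/8)*(-1/199)) = sqrt(-39763/30732 - 1929/8*(-1/199)) = sqrt(-39763/30732 + 1929/1592) = sqrt(-1005167/12231336) = I*sqrt(3073633828278)/6115668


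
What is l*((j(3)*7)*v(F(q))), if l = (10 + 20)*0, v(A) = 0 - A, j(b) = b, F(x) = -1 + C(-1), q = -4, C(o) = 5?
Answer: 0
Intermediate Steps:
F(x) = 4 (F(x) = -1 + 5 = 4)
v(A) = -A
l = 0 (l = 30*0 = 0)
l*((j(3)*7)*v(F(q))) = 0*((3*7)*(-1*4)) = 0*(21*(-4)) = 0*(-84) = 0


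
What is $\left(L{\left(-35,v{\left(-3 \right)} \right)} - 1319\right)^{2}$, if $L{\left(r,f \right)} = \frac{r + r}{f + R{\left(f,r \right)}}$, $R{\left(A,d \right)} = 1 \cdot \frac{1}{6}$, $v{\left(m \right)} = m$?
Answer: $\frac{484132009}{289} \approx 1.6752 \cdot 10^{6}$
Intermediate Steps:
$R{\left(A,d \right)} = \frac{1}{6}$ ($R{\left(A,d \right)} = 1 \cdot \frac{1}{6} = \frac{1}{6}$)
$L{\left(r,f \right)} = \frac{2 r}{\frac{1}{6} + f}$ ($L{\left(r,f \right)} = \frac{r + r}{f + \frac{1}{6}} = \frac{2 r}{\frac{1}{6} + f}$)
$\left(L{\left(-35,v{\left(-3 \right)} \right)} - 1319\right)^{2} = \left(12 \left(-35\right) \frac{1}{1 + 6 \left(-3\right)} - 1319\right)^{2} = \left(12 \left(-35\right) \frac{1}{1 - 18} - 1319\right)^{2} = \left(12 \left(-35\right) \frac{1}{-17} - 1319\right)^{2} = \left(12 \left(-35\right) \left(- \frac{1}{17}\right) - 1319\right)^{2} = \left(\frac{420}{17} - 1319\right)^{2} = \left(- \frac{22003}{17}\right)^{2} = \frac{484132009}{289}$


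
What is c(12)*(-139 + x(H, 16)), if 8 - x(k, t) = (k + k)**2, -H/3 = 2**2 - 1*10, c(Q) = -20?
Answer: 28540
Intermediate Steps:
H = 18 (H = -3*(2**2 - 1*10) = -3*(4 - 10) = -3*(-6) = 18)
x(k, t) = 8 - 4*k**2 (x(k, t) = 8 - (k + k)**2 = 8 - (2*k)**2 = 8 - 4*k**2)
c(12)*(-139 + x(H, 16)) = -20*(-139 + (8 - 4*18**2)) = -20*(-139 + (8 - 4*324)) = -20*(-139 + (8 - 1296)) = -20*(-139 - 1288) = -20*(-1427) = 28540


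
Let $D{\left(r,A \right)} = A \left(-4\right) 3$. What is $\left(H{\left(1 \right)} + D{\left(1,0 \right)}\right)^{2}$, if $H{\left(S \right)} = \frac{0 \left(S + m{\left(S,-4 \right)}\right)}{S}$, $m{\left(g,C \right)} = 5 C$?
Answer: $0$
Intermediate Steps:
$D{\left(r,A \right)} = - 12 A$ ($D{\left(r,A \right)} = - 4 A 3 = - 12 A$)
$H{\left(S \right)} = 0$ ($H{\left(S \right)} = \frac{0 \left(S + 5 \left(-4\right)\right)}{S} = \frac{0 \left(S - 20\right)}{S} = \frac{0 \left(-20 + S\right)}{S} = \frac{0}{S} = 0$)
$\left(H{\left(1 \right)} + D{\left(1,0 \right)}\right)^{2} = \left(0 - 0\right)^{2} = \left(0 + 0\right)^{2} = 0^{2} = 0$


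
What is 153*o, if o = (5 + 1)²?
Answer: 5508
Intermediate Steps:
o = 36 (o = 6² = 36)
153*o = 153*36 = 5508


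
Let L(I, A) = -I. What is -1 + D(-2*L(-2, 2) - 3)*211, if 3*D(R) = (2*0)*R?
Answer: -1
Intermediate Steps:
D(R) = 0 (D(R) = ((2*0)*R)/3 = (0*R)/3 = (⅓)*0 = 0)
-1 + D(-2*L(-2, 2) - 3)*211 = -1 + 0*211 = -1 + 0 = -1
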